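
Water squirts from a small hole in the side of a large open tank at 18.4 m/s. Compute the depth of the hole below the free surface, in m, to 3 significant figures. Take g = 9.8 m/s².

17.3 m

For a small hole in a large open tank, ½v² = gh, giving h = v²/(2g).
h = 18.4²/(2·9.8) = 339/19.60 = 17.3 m.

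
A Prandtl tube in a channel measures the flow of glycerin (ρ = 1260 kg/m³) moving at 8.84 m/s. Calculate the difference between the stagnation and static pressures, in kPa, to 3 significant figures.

ΔP ≈ 49.2 kPa

The dynamic pressure equals the rise in static pressure at the stagnation point: ΔP = ½ρv².
ΔP = ½·1260·8.84² = 49200 Pa.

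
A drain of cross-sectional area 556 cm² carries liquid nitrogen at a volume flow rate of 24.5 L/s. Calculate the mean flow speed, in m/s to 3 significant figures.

Q = 24.5 L/s = 0.0245 m³/s.
v = Q/A = 0.0245 / 0.0556 = 0.441 m/s.

v = 0.441 m/s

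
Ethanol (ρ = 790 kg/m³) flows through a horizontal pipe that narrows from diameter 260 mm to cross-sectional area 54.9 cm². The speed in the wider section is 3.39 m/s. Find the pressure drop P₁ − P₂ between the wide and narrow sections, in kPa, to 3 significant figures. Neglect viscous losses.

Continuity gives A₁v₁ = A₂v₂, so v₂ = (531 cm²)/(54.9 cm²) × 3.39 m/s = 32.8 m/s.
Bernoulli (h₁ = h₂): P₁ − P₂ = ½ρ(v₂² − v₁²).
P₁ − P₂ = ½·790·(32.8² − 3.39²) = ½·790·1060 = 420000 Pa.

ΔP ≈ 420 kPa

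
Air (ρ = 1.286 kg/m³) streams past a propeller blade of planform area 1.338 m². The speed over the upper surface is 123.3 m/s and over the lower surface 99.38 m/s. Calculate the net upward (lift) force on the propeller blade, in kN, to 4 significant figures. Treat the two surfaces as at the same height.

F ≈ 4.583 kN

The faster flow above has the lower pressure; Bernoulli (same height) gives ΔP = ½ρ(v_up² − v_low²).
ΔP = ½·1.286·(123.3² − 99.38²) = 3425 Pa.
Lift = ΔP · A = 3425 × 1.338 = 4583 N.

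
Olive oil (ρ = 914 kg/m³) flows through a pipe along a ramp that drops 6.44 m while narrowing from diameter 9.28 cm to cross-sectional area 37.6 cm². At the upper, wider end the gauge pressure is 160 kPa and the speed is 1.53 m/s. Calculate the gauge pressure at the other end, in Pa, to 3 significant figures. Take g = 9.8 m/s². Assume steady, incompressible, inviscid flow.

By continuity, v₂ = v₁·A₁/A₂ = 1.53·(67.6/37.6) = 2.75 m/s.
Bernoulli: P₁ + ½ρv₁² + ρg h₁ = P₂ + ½ρv₂² + ρg h₂, so P₂ = P₁ + ½ρ(v₁² − v₂²) − ρg(h₂ − h₁).
P₂ = 160000 + ½·914·(1.53² − 2.75²) − 914·9.8·(−6.44) = 160000 + (-2390) − (-57700) = 215000 Pa.

P₂ ≈ 215000 Pa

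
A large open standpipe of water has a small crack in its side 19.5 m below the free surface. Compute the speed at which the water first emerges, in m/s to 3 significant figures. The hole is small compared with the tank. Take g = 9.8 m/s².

The surface is effectively still and both ends are open, so ½v² = gh and v = √(2·9.8·19.5) = 19.5 m/s.

v = 19.5 m/s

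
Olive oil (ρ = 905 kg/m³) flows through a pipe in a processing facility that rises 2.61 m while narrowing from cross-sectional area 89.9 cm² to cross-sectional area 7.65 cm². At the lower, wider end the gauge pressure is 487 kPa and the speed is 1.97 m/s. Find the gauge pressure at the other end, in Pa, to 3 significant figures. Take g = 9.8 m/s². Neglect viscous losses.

By continuity, v₂ = v₁·A₁/A₂ = 1.97·(89.9/7.65) = 23.2 m/s.
Bernoulli: P₁ + ½ρv₁² + ρg h₁ = P₂ + ½ρv₂² + ρg h₂, so P₂ = P₁ + ½ρ(v₁² − v₂²) − ρg(h₂ − h₁).
P₂ = 487000 + ½·905·(1.97² − 23.2²) − 905·9.8·(+2.61) = 487000 + (-241000) − (23100) = 223000 Pa.

P₂ = 223000 Pa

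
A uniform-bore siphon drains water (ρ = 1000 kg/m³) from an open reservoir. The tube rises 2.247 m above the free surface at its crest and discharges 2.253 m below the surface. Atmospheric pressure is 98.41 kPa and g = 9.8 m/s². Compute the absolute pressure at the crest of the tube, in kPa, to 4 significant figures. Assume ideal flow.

Bernoulli surface→outlet gives ½v² = g·h_out, so v = √(2·9.8·2.253) = 6.645 m/s.
With constant cross-section the crest speed equals v; applying Bernoulli from the surface up to the crest, P_top = P_atm − ½ρv² − ρg·h_top.
P_top = 98410 − ½·1000·6.645² − 1000·9.8·2.247 = 54310 Pa.

54.31 kPa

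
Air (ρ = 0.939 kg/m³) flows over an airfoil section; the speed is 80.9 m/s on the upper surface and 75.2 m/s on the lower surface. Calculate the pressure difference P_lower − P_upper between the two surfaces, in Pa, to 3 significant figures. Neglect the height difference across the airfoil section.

418 Pa

With negligible Δh, P + ½ρv² is constant, so P_low − P_up = ½ρ(v_up² − v_low²).
ΔP = ½·0.939·(80.9² − 75.2²) = 418 Pa.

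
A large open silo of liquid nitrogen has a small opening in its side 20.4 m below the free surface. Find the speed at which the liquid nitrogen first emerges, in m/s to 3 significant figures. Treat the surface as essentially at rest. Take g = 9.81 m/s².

Bernoulli from surface to hole (P equal, v_surface ≈ 0): v = √(2gh) = √(2×9.81×20.4) = 20.0 m/s.

v ≈ 20.0 m/s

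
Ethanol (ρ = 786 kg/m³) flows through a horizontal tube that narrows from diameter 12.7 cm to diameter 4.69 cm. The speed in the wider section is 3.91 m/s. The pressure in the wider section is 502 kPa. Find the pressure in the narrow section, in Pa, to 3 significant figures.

The volume flow rate is constant, so v₂ = (A₁/A₂)v₁ = (127/17.3)·3.91 = 28.7 m/s.
Along the horizontal streamline, P + ½ρv² is constant.
P₂ = P₁ − ½ρ(v₂² − v₁²) = 502000 − ½·786·(28.7² − 3.91²) = 502000 − 317000 = 185000 Pa.

P₂ = 185000 Pa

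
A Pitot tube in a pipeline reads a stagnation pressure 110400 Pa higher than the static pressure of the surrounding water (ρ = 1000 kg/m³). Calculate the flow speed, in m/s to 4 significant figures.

v ≈ 14.86 m/s

At the stagnation point the flow is brought to rest, so Bernoulli gives P_stag − P_static = ½ρv².
v = √(2ΔP/ρ) = √(2·110400/1000) = 14.86 m/s.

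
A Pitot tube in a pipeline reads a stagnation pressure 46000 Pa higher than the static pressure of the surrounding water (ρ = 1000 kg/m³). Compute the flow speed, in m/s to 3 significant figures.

Bernoulli between the free stream and the stagnation point: ½ρv² = P_stag − P_static.
v = √(2ΔP/ρ) = √(2·46000/1000) = 9.59 m/s.

9.59 m/s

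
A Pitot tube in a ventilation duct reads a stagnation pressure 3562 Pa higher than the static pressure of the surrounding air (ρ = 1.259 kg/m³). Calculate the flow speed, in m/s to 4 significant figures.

v ≈ 75.22 m/s

Bernoulli between the free stream and the stagnation point: ½ρv² = P_stag − P_static.
v = √(2ΔP/ρ) = √(2·3562/1.259) = 75.22 m/s.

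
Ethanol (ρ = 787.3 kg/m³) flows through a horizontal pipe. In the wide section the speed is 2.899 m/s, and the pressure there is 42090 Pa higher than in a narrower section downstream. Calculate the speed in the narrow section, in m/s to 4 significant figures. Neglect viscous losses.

Horizontal Bernoulli: P₁ + ½ρv₁² = P₂ + ½ρv₂², so v₂² = v₁² + 2(P₁ − P₂)/ρ.
v₂ = √(2.899² + 2·42090/787.3) = √(8.404 + 106.9) = 10.74 m/s.

v₂ = 10.74 m/s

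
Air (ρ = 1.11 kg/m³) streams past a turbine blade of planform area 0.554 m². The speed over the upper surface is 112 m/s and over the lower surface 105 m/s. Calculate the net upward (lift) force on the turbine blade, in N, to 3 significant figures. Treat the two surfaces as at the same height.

The faster flow above has the lower pressure; Bernoulli (same height) gives ΔP = ½ρ(v_up² − v_low²).
ΔP = ½·1.11·(112² − 105²) = 843 Pa.
Lift = ΔP · A = 843 × 0.554 = 467 N.

F ≈ 467 N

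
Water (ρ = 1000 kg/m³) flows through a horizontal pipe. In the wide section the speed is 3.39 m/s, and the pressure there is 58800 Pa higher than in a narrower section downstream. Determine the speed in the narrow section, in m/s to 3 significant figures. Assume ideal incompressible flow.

v₂ ≈ 11.4 m/s

With h₁ = h₂, rearranging Bernoulli gives v₂ = √(v₁² + 2ΔP/ρ).
v₂ = √(3.39² + 2·58800/1000) = √(11.5 + 118) = 11.4 m/s.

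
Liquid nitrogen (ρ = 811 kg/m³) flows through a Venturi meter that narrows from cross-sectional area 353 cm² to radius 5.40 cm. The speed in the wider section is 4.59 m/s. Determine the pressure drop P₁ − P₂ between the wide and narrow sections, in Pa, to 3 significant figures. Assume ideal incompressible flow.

By continuity, v₂ = v₁·A₁/A₂ = 4.59·(353/91.6) = 17.7 m/s.
Along the horizontal streamline, P + ½ρv² is constant.
P₁ − P₂ = ½·811·(17.7² − 4.59²) = ½·811·292 = 118000 Pa.

ΔP ≈ 118000 Pa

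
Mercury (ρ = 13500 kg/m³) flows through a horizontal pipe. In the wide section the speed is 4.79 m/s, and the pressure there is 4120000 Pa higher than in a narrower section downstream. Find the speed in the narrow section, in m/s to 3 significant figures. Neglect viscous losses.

Horizontal Bernoulli: P₁ + ½ρv₁² = P₂ + ½ρv₂², so v₂² = v₁² + 2(P₁ − P₂)/ρ.
v₂ = √(4.79² + 2·4120000/13500) = √(22.9 + 610) = 25.2 m/s.

v₂ = 25.2 m/s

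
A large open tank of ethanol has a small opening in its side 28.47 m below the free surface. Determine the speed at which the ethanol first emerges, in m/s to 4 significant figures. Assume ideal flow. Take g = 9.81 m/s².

23.63 m/s

Torricelli's result v = √(2gh) gives v = √(2·9.81·28.47) = 23.63 m/s.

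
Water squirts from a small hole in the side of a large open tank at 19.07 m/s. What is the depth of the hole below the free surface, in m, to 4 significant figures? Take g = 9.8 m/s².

h ≈ 18.55 m

Torricelli: v = √(2gh), so h = v²/(2g).
h = 19.07²/(2·9.8) = 363.7/19.60 = 18.55 m.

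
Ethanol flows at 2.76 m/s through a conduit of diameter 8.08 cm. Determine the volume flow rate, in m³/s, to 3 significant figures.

Q = 0.0142 m³/s

Q = A·v = 0.00513 m² × 2.76 m/s = 0.0142 m³/s.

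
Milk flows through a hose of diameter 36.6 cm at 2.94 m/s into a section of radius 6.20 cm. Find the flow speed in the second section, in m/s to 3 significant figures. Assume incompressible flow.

By continuity, v₂ = v₁·A₁/A₂ = 2.94·(1050/121) = 25.6 m/s.

v₂ = 25.6 m/s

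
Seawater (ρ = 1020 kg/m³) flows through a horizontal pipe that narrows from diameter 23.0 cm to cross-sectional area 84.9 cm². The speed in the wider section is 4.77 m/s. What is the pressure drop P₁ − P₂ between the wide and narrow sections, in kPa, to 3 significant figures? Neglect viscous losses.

Mass conservation (A₁v₁ = A₂v₂) gives v₂ = 4.77 × 415/84.9 = 23.3 m/s.
The pipe is horizontal, so Bernoulli reduces to P₁ + ½ρv₁² = P₂ + ½ρv₂².
P₁ − P₂ = ½·1020·(23.3² − 4.77²) = ½·1020·522 = 266000 Pa.

ΔP = 266 kPa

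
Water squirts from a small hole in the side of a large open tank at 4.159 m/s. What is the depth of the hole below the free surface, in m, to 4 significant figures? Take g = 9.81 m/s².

h ≈ 0.8816 m

Inverting v = √(2gh) gives h = v² / 2g.
h = 4.159²/(2·9.81) = 17.30/19.62 = 0.8816 m.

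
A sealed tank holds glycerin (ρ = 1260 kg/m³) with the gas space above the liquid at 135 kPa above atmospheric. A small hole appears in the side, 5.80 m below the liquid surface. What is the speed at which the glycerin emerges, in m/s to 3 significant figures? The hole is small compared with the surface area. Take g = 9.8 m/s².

v ≈ 18.1 m/s

Take point 1 at the surface (v₁ ≈ 0) and point 2 at the hole (at atmospheric pressure). Bernoulli: P₁ + ρg h = P_atm + ½ρv₂².
With P₁ − P_atm = 135000 Pa, v₂ = √(2gh + 2ΔP/ρ) = √(2·9.8·5.80 + 2·135000/1260) = 18.1 m/s.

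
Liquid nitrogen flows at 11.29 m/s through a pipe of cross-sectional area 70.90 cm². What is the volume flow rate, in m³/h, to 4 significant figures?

Q = A·v = 0.007090 m² × 11.29 m/s = 0.08005 m³/s.
Converting: 0.08005 m³/s × 3600 = 288.2 m³/h.

Q = 288.2 m³/h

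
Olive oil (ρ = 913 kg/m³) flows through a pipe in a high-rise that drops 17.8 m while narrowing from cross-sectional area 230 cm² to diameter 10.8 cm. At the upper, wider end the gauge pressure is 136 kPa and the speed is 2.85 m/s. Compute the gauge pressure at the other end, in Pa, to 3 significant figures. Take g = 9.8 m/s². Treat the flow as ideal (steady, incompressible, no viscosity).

Continuity gives A₁v₁ = A₂v₂, so v₂ = (230 cm²)/(91.6 cm²) × 2.85 m/s = 7.16 m/s.
Bernoulli: P₁ + ½ρv₁² + ρg h₁ = P₂ + ½ρv₂² + ρg h₂, so P₂ = P₁ + ½ρ(v₁² − v₂²) − ρg(h₂ − h₁).
P₂ = 136000 + ½·913·(2.85² − 7.16²) − 913·9.8·(−17.8) = 136000 + (-19700) − (-159000) = 276000 Pa.

P₂ ≈ 276000 Pa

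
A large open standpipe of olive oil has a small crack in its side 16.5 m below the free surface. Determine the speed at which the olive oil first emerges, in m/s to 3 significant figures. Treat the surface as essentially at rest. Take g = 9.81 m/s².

v = 18.0 m/s

The surface is effectively still and both ends are open, so ½v² = gh and v = √(2·9.81·16.5) = 18.0 m/s.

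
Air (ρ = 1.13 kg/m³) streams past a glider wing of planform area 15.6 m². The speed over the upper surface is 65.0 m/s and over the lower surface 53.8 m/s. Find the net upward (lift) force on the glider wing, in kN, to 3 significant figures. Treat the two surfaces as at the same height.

The faster flow above has the lower pressure; Bernoulli (same height) gives ΔP = ½ρ(v_up² − v_low²).
ΔP = ½·1.13·(65.0² − 53.8²) = 752 Pa.
Lift = ΔP · A = 752 × 15.6 = 11700 N.

F = 11.7 kN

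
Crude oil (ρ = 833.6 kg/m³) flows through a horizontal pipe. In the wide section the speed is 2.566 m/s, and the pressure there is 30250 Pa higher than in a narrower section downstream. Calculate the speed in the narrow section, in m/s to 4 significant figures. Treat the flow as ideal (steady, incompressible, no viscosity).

Horizontal Bernoulli: P₁ + ½ρv₁² = P₂ + ½ρv₂², so v₂² = v₁² + 2(P₁ − P₂)/ρ.
v₂ = √(2.566² + 2·30250/833.6) = √(6.584 + 72.58) = 8.897 m/s.

v₂ ≈ 8.897 m/s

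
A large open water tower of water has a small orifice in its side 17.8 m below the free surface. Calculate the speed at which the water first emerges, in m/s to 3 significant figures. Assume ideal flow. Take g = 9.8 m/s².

v = 18.7 m/s

Torricelli's result v = √(2gh) gives v = √(2·9.8·17.8) = 18.7 m/s.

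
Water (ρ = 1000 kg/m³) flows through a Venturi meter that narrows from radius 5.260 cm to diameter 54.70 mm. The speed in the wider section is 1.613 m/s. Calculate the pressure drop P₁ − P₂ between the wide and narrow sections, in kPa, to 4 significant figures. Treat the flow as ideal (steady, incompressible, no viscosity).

ΔP = 16.50 kPa

Continuity gives A₁v₁ = A₂v₂, so v₂ = (86.92 cm²)/(23.50 cm²) × 1.613 m/s = 5.966 m/s.
Bernoulli (h₁ = h₂): P₁ − P₂ = ½ρ(v₂² − v₁²).
P₁ − P₂ = ½·1000·(5.966² − 1.613²) = ½·1000·32.99 = 16500 Pa.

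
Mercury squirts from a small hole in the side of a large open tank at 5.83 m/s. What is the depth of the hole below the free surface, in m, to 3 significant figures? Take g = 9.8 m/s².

h ≈ 1.73 m

For a small hole in a large open tank, ½v² = gh, giving h = v²/(2g).
h = 5.83²/(2·9.8) = 34.0/19.60 = 1.73 m.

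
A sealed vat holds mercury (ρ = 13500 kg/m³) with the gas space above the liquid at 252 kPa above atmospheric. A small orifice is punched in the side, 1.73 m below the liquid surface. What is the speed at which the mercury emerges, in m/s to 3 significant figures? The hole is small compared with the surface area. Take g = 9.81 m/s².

v ≈ 8.44 m/s

Take point 1 at the surface (v₁ ≈ 0) and point 2 at the hole (at atmospheric pressure). Bernoulli: P₁ + ρg h = P_atm + ½ρv₂².
With P₁ − P_atm = 252000 Pa, v₂ = √(2gh + 2ΔP/ρ) = √(2·9.81·1.73 + 2·252000/13500) = 8.44 m/s.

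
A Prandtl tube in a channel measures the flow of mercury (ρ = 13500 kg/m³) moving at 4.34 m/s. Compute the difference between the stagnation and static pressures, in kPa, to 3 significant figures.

ΔP ≈ 127 kPa

The dynamic pressure equals the rise in static pressure at the stagnation point: ΔP = ½ρv².
ΔP = ½·13500·4.34² = 127000 Pa.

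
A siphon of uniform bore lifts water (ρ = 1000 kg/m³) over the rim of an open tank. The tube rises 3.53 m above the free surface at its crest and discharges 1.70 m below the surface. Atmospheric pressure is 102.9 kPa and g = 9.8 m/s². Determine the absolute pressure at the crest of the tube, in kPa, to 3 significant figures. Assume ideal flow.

The outlet speed comes from Torricelli: v = √(2g·1.70) = 5.77 m/s.
With constant cross-section the crest speed equals v; applying Bernoulli from the surface up to the crest, P_top = P_atm − ½ρv² − ρg·h_top.
P_top = 102900 − ½·1000·5.77² − 1000·9.8·3.53 = 51600 Pa.

51.6 kPa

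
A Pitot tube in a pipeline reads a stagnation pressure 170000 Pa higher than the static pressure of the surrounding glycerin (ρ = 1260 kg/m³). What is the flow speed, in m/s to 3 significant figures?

Bernoulli between the free stream and the stagnation point: ½ρv² = P_stag − P_static.
v = √(2ΔP/ρ) = √(2·170000/1260) = 16.4 m/s.

16.4 m/s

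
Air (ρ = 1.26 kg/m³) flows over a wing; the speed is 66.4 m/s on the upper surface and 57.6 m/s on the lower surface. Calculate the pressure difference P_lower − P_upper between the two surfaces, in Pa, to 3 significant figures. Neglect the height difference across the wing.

Bernoulli (same height): P_lower − P_upper = ½ρ(v_upper² − v_lower²).
ΔP = ½·1.26·(66.4² − 57.6²) = 687 Pa.

687 Pa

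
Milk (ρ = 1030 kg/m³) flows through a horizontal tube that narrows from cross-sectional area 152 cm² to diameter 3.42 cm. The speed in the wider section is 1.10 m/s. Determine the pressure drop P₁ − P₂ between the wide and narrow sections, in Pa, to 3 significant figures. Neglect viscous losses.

ΔP = 170000 Pa

The volume flow rate is constant, so v₂ = (A₁/A₂)v₁ = (152/9.19)·1.10 = 18.2 m/s.
With no height change, Bernoulli's equation is P₁ + ½ρv₁² = P₂ + ½ρv₂².
P₁ − P₂ = ½·1030·(18.2² − 1.10²) = ½·1030·330 = 170000 Pa.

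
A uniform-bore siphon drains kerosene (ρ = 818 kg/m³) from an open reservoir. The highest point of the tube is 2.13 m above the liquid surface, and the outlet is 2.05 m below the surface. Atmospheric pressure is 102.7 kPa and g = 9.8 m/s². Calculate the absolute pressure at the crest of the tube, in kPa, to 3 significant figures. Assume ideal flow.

69.2 kPa

The outlet speed comes from Torricelli: v = √(2g·2.05) = 6.34 m/s.
The bore is uniform, so the speed at the crest is the same v. Bernoulli surface→crest: P_atm = P_top + ½ρv² + ρg·h_top.
P_top = 102700 − ½·818·6.34² − 818·9.8·2.13 = 69200 Pa.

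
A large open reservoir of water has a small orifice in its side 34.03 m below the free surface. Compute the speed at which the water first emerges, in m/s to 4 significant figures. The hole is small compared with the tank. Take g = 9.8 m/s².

v ≈ 25.83 m/s

Bernoulli from surface to hole (P equal, v_surface ≈ 0): v = √(2gh) = √(2×9.8×34.03) = 25.83 m/s.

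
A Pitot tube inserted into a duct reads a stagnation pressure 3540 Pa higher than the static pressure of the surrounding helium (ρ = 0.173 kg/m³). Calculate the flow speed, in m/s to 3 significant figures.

At the stagnation point the flow is brought to rest, so Bernoulli gives P_stag − P_static = ½ρv².
v = √(2ΔP/ρ) = √(2·3540/0.173) = 202 m/s.

v ≈ 202 m/s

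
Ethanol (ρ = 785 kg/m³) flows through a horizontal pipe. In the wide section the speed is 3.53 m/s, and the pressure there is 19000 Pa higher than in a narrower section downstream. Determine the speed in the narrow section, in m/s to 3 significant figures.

v₂ ≈ 7.80 m/s

Along the level pipe P + ½ρv² is conserved, hence v₂² = v₁² + 2(P₁ − P₂)/ρ.
v₂ = √(3.53² + 2·19000/785) = √(12.5 + 48.4) = 7.80 m/s.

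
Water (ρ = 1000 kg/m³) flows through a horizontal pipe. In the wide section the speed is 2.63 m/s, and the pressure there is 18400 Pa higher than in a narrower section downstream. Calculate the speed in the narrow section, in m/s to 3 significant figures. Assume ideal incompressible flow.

Along the level pipe P + ½ρv² is conserved, hence v₂² = v₁² + 2(P₁ − P₂)/ρ.
v₂ = √(2.63² + 2·18400/1000) = √(6.92 + 36.8) = 6.61 m/s.

6.61 m/s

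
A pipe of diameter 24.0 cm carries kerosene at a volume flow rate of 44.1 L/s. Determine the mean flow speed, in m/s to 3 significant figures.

Q = 44.1 L/s = 0.0441 m³/s.
v = Q/A = 0.0441 / 0.0452 = 0.975 m/s.

v = 0.975 m/s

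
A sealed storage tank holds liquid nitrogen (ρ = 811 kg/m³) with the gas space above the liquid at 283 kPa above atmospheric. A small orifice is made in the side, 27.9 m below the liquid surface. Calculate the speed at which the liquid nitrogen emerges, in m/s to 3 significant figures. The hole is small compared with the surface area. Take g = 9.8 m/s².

Take point 1 at the surface (v₁ ≈ 0) and point 2 at the hole (at atmospheric pressure). Bernoulli: P₁ + ρg h = P_atm + ½ρv₂².
With P₁ − P_atm = 283000 Pa, v₂ = √(2gh + 2ΔP/ρ) = √(2·9.8·27.9 + 2·283000/811) = 35.3 m/s.

35.3 m/s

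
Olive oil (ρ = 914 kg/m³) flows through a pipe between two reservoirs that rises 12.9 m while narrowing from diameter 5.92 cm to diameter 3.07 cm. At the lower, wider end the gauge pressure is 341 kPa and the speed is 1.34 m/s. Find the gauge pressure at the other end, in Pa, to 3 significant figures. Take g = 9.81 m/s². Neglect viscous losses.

By continuity, v₂ = v₁·A₁/A₂ = 1.34·(27.5/7.40) = 4.98 m/s.
Energy conservation along the streamline gives P₂ = P₁ − ½ρ(v₂² − v₁²) − ρg(h₂ − h₁).
P₂ = 341000 + ½·914·(1.34² − 4.98²) − 914·9.81·(+12.9) = 341000 + (-10500) − (116000) = 215000 Pa.

P₂ = 215000 Pa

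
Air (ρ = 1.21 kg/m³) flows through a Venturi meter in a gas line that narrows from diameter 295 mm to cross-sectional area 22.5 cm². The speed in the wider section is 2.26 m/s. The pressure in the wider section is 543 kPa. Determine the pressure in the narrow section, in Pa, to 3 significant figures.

540000 Pa

Continuity gives A₁v₁ = A₂v₂, so v₂ = (683 cm²)/(22.5 cm²) × 2.26 m/s = 68.7 m/s.
Along the horizontal streamline, P + ½ρv² is constant.
P₂ = P₁ − ½ρ(v₂² − v₁²) = 543000 − ½·1.21·(68.7² − 2.26²) = 543000 − 2850 = 540000 Pa.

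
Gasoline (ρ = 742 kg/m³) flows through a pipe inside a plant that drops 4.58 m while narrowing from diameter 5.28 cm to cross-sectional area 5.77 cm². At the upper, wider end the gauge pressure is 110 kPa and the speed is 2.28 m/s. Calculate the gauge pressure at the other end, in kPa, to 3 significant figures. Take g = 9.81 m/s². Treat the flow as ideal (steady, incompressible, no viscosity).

P₂ = 117 kPa

The volume flow rate is constant, so v₂ = (A₁/A₂)v₁ = (21.9/5.77)·2.28 = 8.65 m/s.
Bernoulli: P₁ + ½ρv₁² + ρg h₁ = P₂ + ½ρv₂² + ρg h₂, so P₂ = P₁ + ½ρ(v₁² − v₂²) − ρg(h₂ − h₁).
P₂ = 110000 + ½·742·(2.28² − 8.65²) − 742·9.81·(−4.58) = 110000 + (-25800) − (-33300) = 117000 Pa.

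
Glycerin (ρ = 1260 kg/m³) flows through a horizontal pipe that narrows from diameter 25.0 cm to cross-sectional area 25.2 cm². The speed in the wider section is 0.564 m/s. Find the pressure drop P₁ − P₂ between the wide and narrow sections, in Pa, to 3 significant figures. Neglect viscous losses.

75800 Pa

By continuity, v₂ = v₁·A₁/A₂ = 0.564·(491/25.2) = 11.0 m/s.
Along the horizontal streamline, P + ½ρv² is constant.
P₁ − P₂ = ½·1260·(11.0² − 0.564²) = ½·1260·120 = 75800 Pa.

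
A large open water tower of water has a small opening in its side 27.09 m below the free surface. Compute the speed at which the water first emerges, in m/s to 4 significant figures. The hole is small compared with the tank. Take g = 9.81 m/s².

With the surface at rest and both surface and jet at atmospheric pressure, Bernoulli gives ρg h = ½ρv², so v = √(2gh) = √(2·9.81·27.09) = 23.05 m/s.

v = 23.05 m/s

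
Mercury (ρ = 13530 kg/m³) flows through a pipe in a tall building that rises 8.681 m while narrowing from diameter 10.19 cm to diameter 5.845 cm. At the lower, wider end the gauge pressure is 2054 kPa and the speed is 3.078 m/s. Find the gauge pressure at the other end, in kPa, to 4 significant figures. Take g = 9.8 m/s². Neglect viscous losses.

Continuity gives A₁v₁ = A₂v₂, so v₂ = (81.55 cm²)/(26.83 cm²) × 3.078 m/s = 9.355 m/s.
Bernoulli: P₁ + ½ρv₁² + ρg h₁ = P₂ + ½ρv₂² + ρg h₂, so P₂ = P₁ + ½ρ(v₁² − v₂²) − ρg(h₂ − h₁).
P₂ = 2054000 + ½·13530·(3.078² − 9.355²) − 13530·9.8·(+8.681) = 2054000 + (-528000) − (1151000) = 375000 Pa.

P₂ ≈ 375.0 kPa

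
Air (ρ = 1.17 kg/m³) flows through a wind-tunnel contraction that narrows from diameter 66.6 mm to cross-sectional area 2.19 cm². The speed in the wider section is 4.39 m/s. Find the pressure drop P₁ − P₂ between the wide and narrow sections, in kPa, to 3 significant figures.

ΔP = 2.84 kPa

By continuity, v₂ = v₁·A₁/A₂ = 4.39·(34.8/2.19) = 69.8 m/s.
The pipe is horizontal, so Bernoulli reduces to P₁ + ½ρv₁² = P₂ + ½ρv₂².
P₁ − P₂ = ½·1.17·(69.8² − 4.39²) = ½·1.17·4860 = 2840 Pa.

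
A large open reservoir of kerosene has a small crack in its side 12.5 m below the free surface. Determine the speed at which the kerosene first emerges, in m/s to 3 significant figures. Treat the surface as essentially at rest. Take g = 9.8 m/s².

With the surface at rest and both surface and jet at atmospheric pressure, Bernoulli gives ρg h = ½ρv², so v = √(2gh) = √(2·9.8·12.5) = 15.7 m/s.

v = 15.7 m/s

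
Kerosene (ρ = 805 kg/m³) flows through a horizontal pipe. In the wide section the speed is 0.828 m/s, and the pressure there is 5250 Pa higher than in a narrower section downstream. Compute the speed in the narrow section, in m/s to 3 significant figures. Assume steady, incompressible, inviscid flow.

Horizontal Bernoulli: P₁ + ½ρv₁² = P₂ + ½ρv₂², so v₂² = v₁² + 2(P₁ − P₂)/ρ.
v₂ = √(0.828² + 2·5250/805) = √(0.686 + 13.0) = 3.71 m/s.

v₂ ≈ 3.71 m/s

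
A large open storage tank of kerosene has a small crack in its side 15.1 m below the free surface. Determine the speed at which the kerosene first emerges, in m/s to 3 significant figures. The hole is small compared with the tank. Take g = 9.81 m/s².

17.2 m/s

With the surface at rest and both surface and jet at atmospheric pressure, Bernoulli gives ρg h = ½ρv², so v = √(2gh) = √(2·9.81·15.1) = 17.2 m/s.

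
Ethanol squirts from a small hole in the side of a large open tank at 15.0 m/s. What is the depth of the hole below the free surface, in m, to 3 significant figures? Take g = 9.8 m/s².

Inverting v = √(2gh) gives h = v² / 2g.
h = 15.0²/(2·9.8) = 225/19.60 = 11.5 m.

h = 11.5 m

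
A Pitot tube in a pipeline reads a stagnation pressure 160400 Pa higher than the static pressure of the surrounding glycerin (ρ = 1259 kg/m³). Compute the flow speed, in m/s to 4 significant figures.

v = 15.96 m/s

At the stagnation point the flow is brought to rest, so Bernoulli gives P_stag − P_static = ½ρv².
v = √(2ΔP/ρ) = √(2·160400/1259) = 15.96 m/s.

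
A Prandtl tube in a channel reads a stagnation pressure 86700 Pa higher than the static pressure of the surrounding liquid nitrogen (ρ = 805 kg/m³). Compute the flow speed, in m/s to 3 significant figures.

At the stagnation point the flow is brought to rest, so Bernoulli gives P_stag − P_static = ½ρv².
v = √(2ΔP/ρ) = √(2·86700/805) = 14.7 m/s.

v ≈ 14.7 m/s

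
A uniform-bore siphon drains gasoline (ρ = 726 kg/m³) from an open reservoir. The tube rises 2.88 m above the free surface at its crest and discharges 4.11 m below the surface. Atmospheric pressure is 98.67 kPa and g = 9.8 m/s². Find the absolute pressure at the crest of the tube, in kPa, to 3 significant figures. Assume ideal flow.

P_top ≈ 48.9 kPa

From the surface to the outlet (both open to atmosphere, surface at rest): v = √(2g·h_out) = √(2·9.8·4.11) = 8.98 m/s.
The bore is uniform, so the speed at the crest is the same v. Bernoulli surface→crest: P_atm = P_top + ½ρv² + ρg·h_top.
P_top = 98670 − ½·726·8.98² − 726·9.8·2.88 = 48900 Pa.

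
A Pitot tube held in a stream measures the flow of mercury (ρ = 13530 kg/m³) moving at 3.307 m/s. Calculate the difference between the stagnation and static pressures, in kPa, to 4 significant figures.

ΔP ≈ 73.98 kPa

Bernoulli between the free stream and the stagnation point: ½ρv² = P_stag − P_static.
ΔP = ½·13530·3.307² = 73980 Pa.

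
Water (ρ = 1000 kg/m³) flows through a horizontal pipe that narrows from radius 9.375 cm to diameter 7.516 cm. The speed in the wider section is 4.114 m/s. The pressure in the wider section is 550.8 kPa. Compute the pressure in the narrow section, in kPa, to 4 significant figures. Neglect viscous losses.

By continuity, v₂ = v₁·A₁/A₂ = 4.114·(276.1/44.37) = 25.60 m/s.
With no height change, Bernoulli's equation is P₁ + ½ρv₁² = P₂ + ½ρv₂².
P₂ = P₁ − ½ρ(v₂² − v₁²) = 550800 − ½·1000·(25.60² − 4.114²) = 550800 − 319300 = 231500 Pa.

P₂ ≈ 231.5 kPa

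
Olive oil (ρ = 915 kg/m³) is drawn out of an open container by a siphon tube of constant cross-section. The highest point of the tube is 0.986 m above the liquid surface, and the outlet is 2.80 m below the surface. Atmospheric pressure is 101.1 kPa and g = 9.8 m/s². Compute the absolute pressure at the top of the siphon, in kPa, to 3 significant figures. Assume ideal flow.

Bernoulli surface→outlet gives ½v² = g·h_out, so v = √(2·9.8·2.80) = 7.41 m/s.
Continuity keeps v the same throughout the tube; from surface to crest, P_atm + 0 = P_top + ½ρv² + ρg·h_top.
P_top = 101100 − ½·915·7.41² − 915·9.8·0.986 = 67200 Pa.

P_top = 67.2 kPa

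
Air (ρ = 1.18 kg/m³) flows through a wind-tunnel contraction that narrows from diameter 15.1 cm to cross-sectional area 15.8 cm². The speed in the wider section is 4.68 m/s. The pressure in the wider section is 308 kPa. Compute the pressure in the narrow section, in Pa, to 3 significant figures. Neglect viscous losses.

P₂ ≈ 306000 Pa

By continuity, v₂ = v₁·A₁/A₂ = 4.68·(179/15.8) = 53.0 m/s.
Bernoulli (h₁ = h₂): P₁ − P₂ = ½ρ(v₂² − v₁²).
P₂ = P₁ − ½ρ(v₂² − v₁²) = 308000 − ½·1.18·(53.0² − 4.68²) = 308000 − 1650 = 306000 Pa.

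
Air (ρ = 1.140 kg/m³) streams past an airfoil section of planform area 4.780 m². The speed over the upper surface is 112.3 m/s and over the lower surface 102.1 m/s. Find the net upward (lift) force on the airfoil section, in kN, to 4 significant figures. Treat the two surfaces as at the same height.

With equal heights on the two surfaces, Bernoulli gives P_lower − P_upper = ½ρ(v_upper² − v_lower²).
ΔP = ½·1.140·(112.3² − 102.1²) = 1247 Pa.
Lift = ΔP · A = 1247 × 4.780 = 5958 N.

F = 5.958 kN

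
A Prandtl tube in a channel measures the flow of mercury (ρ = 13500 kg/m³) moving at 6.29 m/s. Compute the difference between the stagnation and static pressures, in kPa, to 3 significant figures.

The dynamic pressure equals the rise in static pressure at the stagnation point: ΔP = ½ρv².
ΔP = ½·13500·6.29² = 267000 Pa.

267 kPa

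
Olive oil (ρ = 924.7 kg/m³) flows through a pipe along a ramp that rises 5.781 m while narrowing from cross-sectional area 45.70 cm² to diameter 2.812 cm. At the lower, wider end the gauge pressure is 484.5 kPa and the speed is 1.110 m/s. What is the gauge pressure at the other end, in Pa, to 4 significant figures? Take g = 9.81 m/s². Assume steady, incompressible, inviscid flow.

By continuity, v₂ = v₁·A₁/A₂ = 1.110·(45.70/6.210) = 8.168 m/s.
Bernoulli: P₁ + ½ρv₁² + ρg h₁ = P₂ + ½ρv₂² + ρg h₂, so P₂ = P₁ + ½ρ(v₁² − v₂²) − ρg(h₂ − h₁).
P₂ = 484500 + ½·924.7·(1.110² − 8.168²) − 924.7·9.81·(+5.781) = 484500 + (-30280) − (52440) = 401800 Pa.

401800 Pa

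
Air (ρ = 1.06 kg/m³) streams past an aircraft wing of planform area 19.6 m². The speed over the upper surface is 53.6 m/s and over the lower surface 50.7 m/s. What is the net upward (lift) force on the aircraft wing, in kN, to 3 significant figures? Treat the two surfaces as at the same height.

From P + ½ρv² = const at equal height, P_low − P_up = ½ρ(v_up² − v_low²).
ΔP = ½·1.06·(53.6² − 50.7²) = 160 Pa.
Lift = ΔP · A = 160 × 19.6 = 3140 N.

3.14 kN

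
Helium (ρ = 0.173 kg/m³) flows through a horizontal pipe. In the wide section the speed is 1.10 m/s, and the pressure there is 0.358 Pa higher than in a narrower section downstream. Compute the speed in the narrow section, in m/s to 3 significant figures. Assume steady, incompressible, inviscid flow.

Horizontal Bernoulli: P₁ + ½ρv₁² = P₂ + ½ρv₂², so v₂² = v₁² + 2(P₁ − P₂)/ρ.
v₂ = √(1.10² + 2·0.358/0.173) = √(1.21 + 4.14) = 2.31 m/s.

v₂ ≈ 2.31 m/s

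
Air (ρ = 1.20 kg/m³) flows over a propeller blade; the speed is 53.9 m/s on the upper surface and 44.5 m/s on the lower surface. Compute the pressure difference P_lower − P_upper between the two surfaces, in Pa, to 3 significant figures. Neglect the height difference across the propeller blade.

The pressure is lower where the speed is higher: ΔP = ½ρ(v_up² − v_low²).
ΔP = ½·1.20·(53.9² − 44.5²) = 555 Pa.

ΔP = 555 Pa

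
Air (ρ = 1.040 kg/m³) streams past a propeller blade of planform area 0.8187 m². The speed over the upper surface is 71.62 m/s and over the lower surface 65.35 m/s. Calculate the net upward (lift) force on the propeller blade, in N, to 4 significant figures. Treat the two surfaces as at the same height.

From P + ½ρv² = const at equal height, P_low − P_up = ½ρ(v_up² − v_low²).
ΔP = ½·1.040·(71.62² − 65.35²) = 446.6 Pa.
Lift = ΔP · A = 446.6 × 0.8187 = 365.6 N.

F ≈ 365.6 N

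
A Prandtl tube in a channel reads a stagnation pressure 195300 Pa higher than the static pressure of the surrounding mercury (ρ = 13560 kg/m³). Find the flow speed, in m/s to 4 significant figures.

v ≈ 5.367 m/s

The dynamic pressure equals the rise in static pressure at the stagnation point: ΔP = ½ρv².
v = √(2ΔP/ρ) = √(2·195300/13560) = 5.367 m/s.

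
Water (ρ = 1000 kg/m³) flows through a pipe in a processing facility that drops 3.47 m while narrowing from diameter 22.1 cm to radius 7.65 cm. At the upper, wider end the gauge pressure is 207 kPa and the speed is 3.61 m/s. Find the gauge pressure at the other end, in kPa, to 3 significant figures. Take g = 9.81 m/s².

P₂ ≈ 219 kPa

The volume flow rate is constant, so v₂ = (A₁/A₂)v₁ = (384/184)·3.61 = 7.53 m/s.
Applying Bernoulli between the two ends and solving for P₂: P₂ = P₁ + ½ρ(v₁² − v₂²) − ρgΔh.
P₂ = 207000 + ½·1000·(3.61² − 7.53²) − 1000·9.81·(−3.47) = 207000 + (-21800) − (-34000) = 219000 Pa.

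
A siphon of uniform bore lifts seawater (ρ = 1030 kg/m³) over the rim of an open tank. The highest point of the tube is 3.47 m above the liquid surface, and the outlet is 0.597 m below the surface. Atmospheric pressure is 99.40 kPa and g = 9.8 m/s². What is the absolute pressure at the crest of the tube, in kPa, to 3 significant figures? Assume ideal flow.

P_top = 58.3 kPa

Bernoulli surface→outlet gives ½v² = g·h_out, so v = √(2·9.8·0.597) = 3.42 m/s.
With constant cross-section the crest speed equals v; applying Bernoulli from the surface up to the crest, P_top = P_atm − ½ρv² − ρg·h_top.
P_top = 99400 − ½·1030·3.42² − 1030·9.8·3.47 = 58300 Pa.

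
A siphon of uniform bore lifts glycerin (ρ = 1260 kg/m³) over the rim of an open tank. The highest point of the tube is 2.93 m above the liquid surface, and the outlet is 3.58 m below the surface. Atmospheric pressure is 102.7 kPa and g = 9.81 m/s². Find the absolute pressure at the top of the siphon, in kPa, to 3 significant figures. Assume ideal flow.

Bernoulli surface→outlet gives ½v² = g·h_out, so v = √(2·9.81·3.58) = 8.38 m/s.
With constant cross-section the crest speed equals v; applying Bernoulli from the surface up to the crest, P_top = P_atm − ½ρv² − ρg·h_top.
P_top = 102700 − ½·1260·8.38² − 1260·9.81·2.93 = 22200 Pa.

P_top ≈ 22.2 kPa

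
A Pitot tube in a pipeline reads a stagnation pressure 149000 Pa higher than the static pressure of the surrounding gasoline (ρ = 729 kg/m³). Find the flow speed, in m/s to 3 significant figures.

The dynamic pressure equals the rise in static pressure at the stagnation point: ΔP = ½ρv².
v = √(2ΔP/ρ) = √(2·149000/729) = 20.2 m/s.

20.2 m/s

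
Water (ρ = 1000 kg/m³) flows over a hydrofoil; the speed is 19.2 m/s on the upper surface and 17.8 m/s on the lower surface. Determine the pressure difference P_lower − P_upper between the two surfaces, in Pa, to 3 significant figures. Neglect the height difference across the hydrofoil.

Bernoulli (same height): P_lower − P_upper = ½ρ(v_upper² − v_lower²).
ΔP = ½·1000·(19.2² − 17.8²) = 25900 Pa.

ΔP ≈ 25900 Pa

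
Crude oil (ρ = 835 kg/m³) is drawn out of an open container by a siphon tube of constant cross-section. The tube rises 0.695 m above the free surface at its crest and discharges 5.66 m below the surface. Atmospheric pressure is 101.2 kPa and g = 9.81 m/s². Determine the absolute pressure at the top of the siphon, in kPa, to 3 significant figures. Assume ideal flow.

P_top ≈ 49.1 kPa

The outlet speed comes from Torricelli: v = √(2g·5.66) = 10.5 m/s.
Continuity keeps v the same throughout the tube; from surface to crest, P_atm + 0 = P_top + ½ρv² + ρg·h_top.
P_top = 101200 − ½·835·10.5² − 835·9.81·0.695 = 49100 Pa.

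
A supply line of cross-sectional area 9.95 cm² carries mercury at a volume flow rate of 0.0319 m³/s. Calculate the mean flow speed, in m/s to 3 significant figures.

v ≈ 32.1 m/s

Q = 0.0319 m³/s = 0.0319 m³/s.
v = Q/A = 0.0319 / 0.000995 = 32.1 m/s.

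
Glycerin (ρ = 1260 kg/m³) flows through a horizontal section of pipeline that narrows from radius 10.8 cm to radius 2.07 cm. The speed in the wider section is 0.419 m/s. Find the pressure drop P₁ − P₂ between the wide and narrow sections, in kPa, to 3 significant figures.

The volume flow rate is constant, so v₂ = (A₁/A₂)v₁ = (366/13.5)·0.419 = 11.4 m/s.
With no height change, Bernoulli's equation is P₁ + ½ρv₁² = P₂ + ½ρv₂².
P₁ − P₂ = ½·1260·(11.4² − 0.419²) = ½·1260·130 = 81800 Pa.

ΔP = 81.8 kPa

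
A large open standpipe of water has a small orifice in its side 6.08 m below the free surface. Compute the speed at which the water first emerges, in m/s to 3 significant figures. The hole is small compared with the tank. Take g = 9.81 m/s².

With the surface at rest and both surface and jet at atmospheric pressure, Bernoulli gives ρg h = ½ρv², so v = √(2gh) = √(2·9.81·6.08) = 10.9 m/s.

10.9 m/s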